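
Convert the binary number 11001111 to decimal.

Sum of powers of 2 for each 1-bit:
2^0 + 2^1 + 2^2 + 2^3 + 2^6 + 2^7
= 1 + 2 + 4 + 8 + 64 + 128
= 207



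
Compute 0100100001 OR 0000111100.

OR: 1 when either bit is 1
  0100100001
| 0000111100
------------
  0100111101
Decimal: 289 | 60 = 317



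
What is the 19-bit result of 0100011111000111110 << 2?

Original: 0100011111000111110 (decimal 147006)
Shift left by 2 positions
Append 2 zeros on the right and drop the 2 high bits that overflow the 19-bit width
Result: 0001111100011111000 (decimal 63736)
Equivalent: 147006 << 2 = 147006 × 2^2 = 588024, truncated to 19 bits = 63736



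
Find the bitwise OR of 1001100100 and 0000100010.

OR: 1 when either bit is 1
  1001100100
| 0000100010
------------
  1001100110
Decimal: 612 | 34 = 614



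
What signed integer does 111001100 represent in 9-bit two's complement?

Binary: 111001100
Sign bit: 1 (negative)
Invert: 000110011
Add 1:  000110100
Magnitude: 000110100 = 32 + 16 + 4 = 52
Value: -52



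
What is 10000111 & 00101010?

AND: 1 only when both bits are 1
  10000111
& 00101010
----------
  00000010
Decimal: 135 & 42 = 2



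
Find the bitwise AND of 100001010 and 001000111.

AND: 1 only when both bits are 1
  100001010
& 001000111
-----------
  000000010
Decimal: 266 & 71 = 2



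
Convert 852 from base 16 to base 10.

Expand by place value (powers of 16):
852 = 8 × 16^2 + 5 × 16^1 + 2 × 16^0
= 8 × 256 + 5 × 16 + 2 × 1
= 2048 + 80 + 2
= 2130



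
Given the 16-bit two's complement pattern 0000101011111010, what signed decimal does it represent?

Binary: 0000101011111010
Sign bit: 0 (non-negative)
Read directly as an unsigned value:
0000101011111010 = 2048 + 512 + 128 + 64 + 32 + 16 + 8 + 2 = 2810
Value: 2810



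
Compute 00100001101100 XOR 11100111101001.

XOR: 1 when bits differ
  00100001101100
^ 11100111101001
----------------
  11000110000101
Decimal: 2156 ^ 14825 = 12677



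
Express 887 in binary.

Using repeated division by 2:
887 ÷ 2 = 443 remainder 1
443 ÷ 2 = 221 remainder 1
221 ÷ 2 = 110 remainder 1
110 ÷ 2 = 55 remainder 0
55 ÷ 2 = 27 remainder 1
27 ÷ 2 = 13 remainder 1
13 ÷ 2 = 6 remainder 1
6 ÷ 2 = 3 remainder 0
3 ÷ 2 = 1 remainder 1
1 ÷ 2 = 0 remainder 1
Reading remainders bottom to top: 1101110111



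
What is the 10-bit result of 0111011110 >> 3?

Original: 0111011110 (decimal 478)
Shift right by 3 positions
Drop the 3 low bits; fill with zeros on the left
Result: 0000111011 (decimal 59)
Equivalent: 478 >> 3 = 478 ÷ 2^3 = 59



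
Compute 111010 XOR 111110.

XOR: 1 when bits differ
  111010
^ 111110
--------
  000100
Decimal: 58 ^ 62 = 4



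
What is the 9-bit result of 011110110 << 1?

Original: 011110110 (decimal 246)
Shift left by 1 position
Append 1 zero on the right
Result: 111101100 (decimal 492)
Equivalent: 246 << 1 = 246 × 2^1 = 492



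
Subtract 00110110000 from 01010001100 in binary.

Method 1 - Direct subtraction (column by column from the right: bit − bit − borrow-in; if negative, add 2 and borrow 1 from the next column):
borrow: 01111100000
        01010001100
-       00110110000
-------------------
        00011011100

Method 2 - Add two's complement:
Two's complement of 00110110000: invert → 11001001111, add 1 → 11001010000
  01010001100
+ 11001010000
-------------
 100011011100  (end carry out of the top bit = 1)
Discarding the end carry: 00011011100
Decimal check:
  01010001100 = 512 + 128 + 8 + 4 = 652
  00110110000 = 256 + 128 + 32 + 16 = 432
  652 - 432 = 220, and 00011011100 = 128 + 64 + 16 + 8 + 4 = 220 ✓



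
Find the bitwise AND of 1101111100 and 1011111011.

AND: 1 only when both bits are 1
  1101111100
& 1011111011
------------
  1001111000
Decimal: 892 & 763 = 632



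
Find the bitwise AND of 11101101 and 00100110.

AND: 1 only when both bits are 1
  11101101
& 00100110
----------
  00100100
Decimal: 237 & 38 = 36



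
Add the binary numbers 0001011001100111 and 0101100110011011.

Add column by column from the right: bit + bit + carry-in; write the sum mod 2, carry 1 when the sum is 2 or 3.
carry:  0011111111111110
        0001011001100111
+       0101100110011011
------------------------
       00111000000000010
(the carry out of the leftmost column, 0, becomes the leading bit)
Decimal check:
  0001011001100111 = 4096 + 1024 + 512 + 64 + 32 + 4 + 2 + 1 = 5735
  0101100110011011 = 16384 + 4096 + 2048 + 256 + 128 + 16 + 8 + 2 + 1 = 22939
  5735 + 22939 = 28674, and 00111000000000010 = 16384 + 8192 + 4096 + 2 = 28674 ✓



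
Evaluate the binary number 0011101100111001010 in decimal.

Sum of powers of 2 for each 1-bit:
2^1 + 2^3 + 2^6 + 2^7 + 2^8 + 2^11 + 2^12 + 2^14 + 2^15 + 2^16
= 2 + 8 + 64 + 128 + 256 + 2048 + 4096 + 16384 + 32768 + 65536
= 121290



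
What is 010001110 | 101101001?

OR: 1 when either bit is 1
  010001110
| 101101001
-----------
  111101111
Decimal: 142 | 361 = 495



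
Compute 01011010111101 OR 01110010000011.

OR: 1 when either bit is 1
  01011010111101
| 01110010000011
----------------
  01111010111111
Decimal: 5821 | 7299 = 7871



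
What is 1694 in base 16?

Using repeated division by 16 (digits 10–15 are A–F):
1694 ÷ 16 = 105 remainder 14 (E)
105 ÷ 16 = 6 remainder 9
6 ÷ 16 = 0 remainder 6
Reading remainders bottom to top: 69E



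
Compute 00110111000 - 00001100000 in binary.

Method 1 - Direct subtraction (column by column from the right: bit − bit − borrow-in; if negative, add 2 and borrow 1 from the next column):
borrow: 00010000000
        00110111000
-       00001100000
-------------------
        00101011000

Method 2 - Add two's complement:
Two's complement of 00001100000: invert → 11110011111, add 1 → 11110100000
  00110111000
+ 11110100000
-------------
 100101011000  (end carry out of the top bit = 1)
Discarding the end carry: 00101011000
Decimal check:
  00110111000 = 256 + 128 + 32 + 16 + 8 = 440
  00001100000 = 64 + 32 = 96
  440 - 96 = 344, and 00101011000 = 256 + 64 + 16 + 8 = 344 ✓



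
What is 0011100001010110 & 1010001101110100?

AND: 1 only when both bits are 1
  0011100001010110
& 1010001101110100
------------------
  0010000001010100
Decimal: 14422 & 41844 = 8276



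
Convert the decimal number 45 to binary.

Using repeated division by 2:
45 ÷ 2 = 22 remainder 1
22 ÷ 2 = 11 remainder 0
11 ÷ 2 = 5 remainder 1
5 ÷ 2 = 2 remainder 1
2 ÷ 2 = 1 remainder 0
1 ÷ 2 = 0 remainder 1
Reading remainders bottom to top: 101101



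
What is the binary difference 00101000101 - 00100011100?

Method 1 - Direct subtraction (column by column from the right: bit − bit − borrow-in; if negative, add 2 and borrow 1 from the next column):
borrow: 00001110000
        00101000101
-       00100011100
-------------------
        00000101001

Method 2 - Add two's complement:
Two's complement of 00100011100: invert → 11011100011, add 1 → 11011100100
  00101000101
+ 11011100100
-------------
 100000101001  (end carry out of the top bit = 1)
Discarding the end carry: 00000101001
Decimal check:
  00101000101 = 256 + 64 + 4 + 1 = 325
  00100011100 = 256 + 16 + 8 + 4 = 284
  325 - 284 = 41, and 00000101001 = 32 + 8 + 1 = 41 ✓



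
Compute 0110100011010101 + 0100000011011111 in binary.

Add column by column from the right: bit + bit + carry-in; write the sum mod 2, carry 1 when the sum is 2 or 3.
carry:  1000000110111110
        0110100011010101
+       0100000011011111
------------------------
       01010100110110100
(the carry out of the leftmost column, 0, becomes the leading bit)
Decimal check:
  0110100011010101 = 16384 + 8192 + 2048 + 128 + 64 + 16 + 4 + 1 = 26837
  0100000011011111 = 16384 + 128 + 64 + 16 + 8 + 4 + 2 + 1 = 16607
  26837 + 16607 = 43444, and 01010100110110100 = 32768 + 8192 + 2048 + 256 + 128 + 32 + 16 + 4 = 43444 ✓



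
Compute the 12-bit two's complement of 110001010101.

Original (sign bit 1, negative): 110001010101
Step 1 - Invert all bits: 001110101010
Step 2 - Add 1: 001110101011
Verification: 110001010101 + 001110101011 = 1000000000000; discarding the end carry (carry out of the top bit) leaves the 12-bit value 000000000000, as required for x + (-x)



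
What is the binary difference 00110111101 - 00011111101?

Method 1 - Direct subtraction (column by column from the right: bit − bit − borrow-in; if negative, add 2 and borrow 1 from the next column):
borrow: 00110000000
        00110111101
-       00011111101
-------------------
        00011000000

Method 2 - Add two's complement:
Two's complement of 00011111101: invert → 11100000010, add 1 → 11100000011
  00110111101
+ 11100000011
-------------
 100011000000  (end carry out of the top bit = 1)
Discarding the end carry: 00011000000
Decimal check:
  00110111101 = 256 + 128 + 32 + 16 + 8 + 4 + 1 = 445
  00011111101 = 128 + 64 + 32 + 16 + 8 + 4 + 1 = 253
  445 - 253 = 192, and 00011000000 = 128 + 64 = 192 ✓



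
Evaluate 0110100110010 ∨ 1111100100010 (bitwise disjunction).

OR: 1 when either bit is 1
  0110100110010
| 1111100100010
---------------
  1111100110010
Decimal: 3378 | 7970 = 7986



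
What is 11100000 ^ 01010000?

XOR: 1 when bits differ
  11100000
^ 01010000
----------
  10110000
Decimal: 224 ^ 80 = 176



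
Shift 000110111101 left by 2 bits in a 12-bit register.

Original: 000110111101 (decimal 445)
Shift left by 2 positions
Append 2 zeros on the right
Result: 011011110100 (decimal 1780)
Equivalent: 445 << 2 = 445 × 2^2 = 1780



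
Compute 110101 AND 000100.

AND: 1 only when both bits are 1
  110101
& 000100
--------
  000100
Decimal: 53 & 4 = 4



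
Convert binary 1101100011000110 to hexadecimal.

Group into 4-bit nibbles from right:
  1101 = D
  1000 = 8
  1100 = C
  0110 = 6
Result: D8C6



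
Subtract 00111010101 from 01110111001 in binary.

Method 1 - Direct subtraction (column by column from the right: bit − bit − borrow-in; if negative, add 2 and borrow 1 from the next column):
borrow: 01110001000
        01110111001
-       00111010101
-------------------
        00111100100

Method 2 - Add two's complement:
Two's complement of 00111010101: invert → 11000101010, add 1 → 11000101011
  01110111001
+ 11000101011
-------------
 100111100100  (end carry out of the top bit = 1)
Discarding the end carry: 00111100100
Decimal check:
  01110111001 = 512 + 256 + 128 + 32 + 16 + 8 + 1 = 953
  00111010101 = 256 + 128 + 64 + 16 + 4 + 1 = 469
  953 - 469 = 484, and 00111100100 = 256 + 128 + 64 + 32 + 4 = 484 ✓



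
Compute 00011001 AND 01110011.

AND: 1 only when both bits are 1
  00011001
& 01110011
----------
  00010001
Decimal: 25 & 115 = 17



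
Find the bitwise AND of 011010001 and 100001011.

AND: 1 only when both bits are 1
  011010001
& 100001011
-----------
  000000001
Decimal: 209 & 267 = 1



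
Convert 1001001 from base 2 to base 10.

Sum of powers of 2 for each 1-bit:
2^0 + 2^3 + 2^6
= 1 + 8 + 64
= 73



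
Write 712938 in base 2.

Using repeated division by 2:
712938 ÷ 2 = 356469 remainder 0
356469 ÷ 2 = 178234 remainder 1
178234 ÷ 2 = 89117 remainder 0
89117 ÷ 2 = 44558 remainder 1
44558 ÷ 2 = 22279 remainder 0
22279 ÷ 2 = 11139 remainder 1
11139 ÷ 2 = 5569 remainder 1
5569 ÷ 2 = 2784 remainder 1
2784 ÷ 2 = 1392 remainder 0
1392 ÷ 2 = 696 remainder 0
696 ÷ 2 = 348 remainder 0
348 ÷ 2 = 174 remainder 0
174 ÷ 2 = 87 remainder 0
87 ÷ 2 = 43 remainder 1
43 ÷ 2 = 21 remainder 1
21 ÷ 2 = 10 remainder 1
10 ÷ 2 = 5 remainder 0
5 ÷ 2 = 2 remainder 1
2 ÷ 2 = 1 remainder 0
1 ÷ 2 = 0 remainder 1
Reading remainders bottom to top: 10101110000011101010



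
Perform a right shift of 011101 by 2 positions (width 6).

Original: 011101 (decimal 29)
Shift right by 2 positions
Drop the 2 low bits; fill with zeros on the left
Result: 000111 (decimal 7)
Equivalent: 29 >> 2 = 29 ÷ 2^2 = 7



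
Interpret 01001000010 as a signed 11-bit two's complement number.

Binary: 01001000010
Sign bit: 0 (non-negative)
Read directly as an unsigned value:
01001000010 = 512 + 64 + 2 = 578
Value: 578



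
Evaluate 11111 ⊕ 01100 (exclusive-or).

XOR: 1 when bits differ
  11111
^ 01100
-------
  10011
Decimal: 31 ^ 12 = 19



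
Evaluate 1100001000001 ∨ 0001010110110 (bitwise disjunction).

OR: 1 when either bit is 1
  1100001000001
| 0001010110110
---------------
  1101011110111
Decimal: 6209 | 694 = 6903



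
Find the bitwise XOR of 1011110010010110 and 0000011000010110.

XOR: 1 when bits differ
  1011110010010110
^ 0000011000010110
------------------
  1011101010000000
Decimal: 48278 ^ 1558 = 47744



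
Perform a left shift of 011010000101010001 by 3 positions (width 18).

Original: 011010000101010001 (decimal 106833)
Shift left by 3 positions
Append 3 zeros on the right and drop the 3 high bits that overflow the 18-bit width
Result: 010000101010001000 (decimal 68232)
Equivalent: 106833 << 3 = 106833 × 2^3 = 854664, truncated to 18 bits = 68232



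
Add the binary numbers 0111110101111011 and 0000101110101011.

Add column by column from the right: bit + bit + carry-in; write the sum mod 2, carry 1 when the sum is 2 or 3.
carry:  1111111111110110
        0111110101111011
+       0000101110101011
------------------------
       01000100100100110
(the carry out of the leftmost column, 0, becomes the leading bit)
Decimal check:
  0111110101111011 = 16384 + 8192 + 4096 + 2048 + 1024 + 256 + 64 + 32 + 16 + 8 + 2 + 1 = 32123
  0000101110101011 = 2048 + 512 + 256 + 128 + 32 + 8 + 2 + 1 = 2987
  32123 + 2987 = 35110, and 01000100100100110 = 32768 + 2048 + 256 + 32 + 4 + 2 = 35110 ✓



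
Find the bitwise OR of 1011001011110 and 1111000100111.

OR: 1 when either bit is 1
  1011001011110
| 1111000100111
---------------
  1111001111111
Decimal: 5726 | 7719 = 7807



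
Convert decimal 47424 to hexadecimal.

Using repeated division by 16 (digits 10–15 are A–F):
47424 ÷ 16 = 2964 remainder 0
2964 ÷ 16 = 185 remainder 4
185 ÷ 16 = 11 remainder 9
11 ÷ 16 = 0 remainder 11 (B)
Reading remainders bottom to top: B940



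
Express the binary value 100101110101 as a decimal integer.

Sum of powers of 2 for each 1-bit:
2^0 + 2^2 + 2^4 + 2^5 + 2^6 + 2^8 + 2^11
= 1 + 4 + 16 + 32 + 64 + 256 + 2048
= 2421



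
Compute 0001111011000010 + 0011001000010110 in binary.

Add column by column from the right: bit + bit + carry-in; write the sum mod 2, carry 1 when the sum is 2 or 3.
carry:  0111110000001100
        0001111011000010
+       0011001000010110
------------------------
       00101000011011000
(the carry out of the leftmost column, 0, becomes the leading bit)
Decimal check:
  0001111011000010 = 4096 + 2048 + 1024 + 512 + 128 + 64 + 2 = 7874
  0011001000010110 = 8192 + 4096 + 512 + 16 + 4 + 2 = 12822
  7874 + 12822 = 20696, and 00101000011011000 = 16384 + 4096 + 128 + 64 + 16 + 8 = 20696 ✓



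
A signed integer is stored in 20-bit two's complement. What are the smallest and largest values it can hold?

For 20-bit two's complement:
Minimum: -2^19 = -524288
Maximum: 2^19 - 1 = 524287



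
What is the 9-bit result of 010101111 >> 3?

Original: 010101111 (decimal 175)
Shift right by 3 positions
Drop the 3 low bits; fill with zeros on the left
Result: 000010101 (decimal 21)
Equivalent: 175 >> 3 = 175 ÷ 2^3 = 21



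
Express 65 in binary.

Using repeated division by 2:
65 ÷ 2 = 32 remainder 1
32 ÷ 2 = 16 remainder 0
16 ÷ 2 = 8 remainder 0
8 ÷ 2 = 4 remainder 0
4 ÷ 2 = 2 remainder 0
2 ÷ 2 = 1 remainder 0
1 ÷ 2 = 0 remainder 1
Reading remainders bottom to top: 1000001



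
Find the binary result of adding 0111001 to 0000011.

Add column by column from the right: bit + bit + carry-in; write the sum mod 2, carry 1 when the sum is 2 or 3.
carry:  0000110
        0111001
+       0000011
---------------
       00111100
(the carry out of the leftmost column, 0, becomes the leading bit)
Decimal check:
  0111001 = 32 + 16 + 8 + 1 = 57
  0000011 = 2 + 1 = 3
  57 + 3 = 60, and 00111100 = 32 + 16 + 8 + 4 = 60 ✓



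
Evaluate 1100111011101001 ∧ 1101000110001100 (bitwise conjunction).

AND: 1 only when both bits are 1
  1100111011101001
& 1101000110001100
------------------
  1100000010001000
Decimal: 52969 & 53644 = 49288



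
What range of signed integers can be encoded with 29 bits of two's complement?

For 29-bit two's complement:
Minimum: -2^28 = -268435456
Maximum: 2^28 - 1 = 268435455



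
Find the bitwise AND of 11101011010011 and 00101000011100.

AND: 1 only when both bits are 1
  11101011010011
& 00101000011100
----------------
  00101000010000
Decimal: 15059 & 2588 = 2576



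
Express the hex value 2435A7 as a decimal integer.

Expand by place value (powers of 16):
Digit values: A = 10
2435A7 = 2 × 16^5 + 4 × 16^4 + 3 × 16^3 + 5 × 16^2 + 10 × 16^1 + 7 × 16^0
= 2 × 1048576 + 4 × 65536 + 3 × 4096 + 5 × 256 + 10 × 16 + 7 × 1
= 2097152 + 262144 + 12288 + 1280 + 160 + 7
= 2373031



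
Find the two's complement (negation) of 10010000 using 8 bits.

Original (sign bit 1, negative): 10010000
Step 1 - Invert all bits: 01101111
Step 2 - Add 1: 01110000
Verification: 10010000 + 01110000 = 100000000; discarding the end carry (carry out of the top bit) leaves the 8-bit value 00000000, as required for x + (-x)



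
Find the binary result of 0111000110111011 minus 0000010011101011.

Method 1 - Direct subtraction (column by column from the right: bit − bit − borrow-in; if negative, add 2 and borrow 1 from the next column):
borrow: 0001100110000000
        0111000110111011
-       0000010011101011
------------------------
        0110110011010000

Method 2 - Add two's complement:
Two's complement of 0000010011101011: invert → 1111101100010100, add 1 → 1111101100010101
  0111000110111011
+ 1111101100010101
------------------
 10110110011010000  (end carry out of the top bit = 1)
Discarding the end carry: 0110110011010000
Decimal check:
  0111000110111011 = 16384 + 8192 + 4096 + 256 + 128 + 32 + 16 + 8 + 2 + 1 = 29115
  0000010011101011 = 1024 + 128 + 64 + 32 + 8 + 2 + 1 = 1259
  29115 - 1259 = 27856, and 0110110011010000 = 16384 + 8192 + 2048 + 1024 + 128 + 64 + 16 = 27856 ✓



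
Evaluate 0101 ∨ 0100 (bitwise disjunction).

OR: 1 when either bit is 1
  0101
| 0100
------
  0101
Decimal: 5 | 4 = 5



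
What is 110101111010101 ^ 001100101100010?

XOR: 1 when bits differ
  110101111010101
^ 001100101100010
-----------------
  111001010110111
Decimal: 27605 ^ 6498 = 29367



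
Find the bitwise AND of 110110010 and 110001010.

AND: 1 only when both bits are 1
  110110010
& 110001010
-----------
  110000010
Decimal: 434 & 394 = 386



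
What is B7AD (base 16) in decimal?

Expand by place value (powers of 16):
Digit values: B = 11, A = 10, D = 13
B7AD = 11 × 16^3 + 7 × 16^2 + 10 × 16^1 + 13 × 16^0
= 11 × 4096 + 7 × 256 + 10 × 16 + 13 × 1
= 45056 + 1792 + 160 + 13
= 47021



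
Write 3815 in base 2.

Using repeated division by 2:
3815 ÷ 2 = 1907 remainder 1
1907 ÷ 2 = 953 remainder 1
953 ÷ 2 = 476 remainder 1
476 ÷ 2 = 238 remainder 0
238 ÷ 2 = 119 remainder 0
119 ÷ 2 = 59 remainder 1
59 ÷ 2 = 29 remainder 1
29 ÷ 2 = 14 remainder 1
14 ÷ 2 = 7 remainder 0
7 ÷ 2 = 3 remainder 1
3 ÷ 2 = 1 remainder 1
1 ÷ 2 = 0 remainder 1
Reading remainders bottom to top: 111011100111



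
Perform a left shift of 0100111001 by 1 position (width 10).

Original: 0100111001 (decimal 313)
Shift left by 1 position
Append 1 zero on the right
Result: 1001110010 (decimal 626)
Equivalent: 313 << 1 = 313 × 2^1 = 626



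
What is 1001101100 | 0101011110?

OR: 1 when either bit is 1
  1001101100
| 0101011110
------------
  1101111110
Decimal: 620 | 350 = 894



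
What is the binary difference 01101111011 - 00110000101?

Method 1 - Direct subtraction (column by column from the right: bit − bit − borrow-in; if negative, add 2 and borrow 1 from the next column):
borrow: 01100001000
        01101111011
-       00110000101
-------------------
        00111110110

Method 2 - Add two's complement:
Two's complement of 00110000101: invert → 11001111010, add 1 → 11001111011
  01101111011
+ 11001111011
-------------
 100111110110  (end carry out of the top bit = 1)
Discarding the end carry: 00111110110
Decimal check:
  01101111011 = 512 + 256 + 64 + 32 + 16 + 8 + 2 + 1 = 891
  00110000101 = 256 + 128 + 4 + 1 = 389
  891 - 389 = 502, and 00111110110 = 256 + 128 + 64 + 32 + 16 + 4 + 2 = 502 ✓



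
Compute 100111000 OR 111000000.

OR: 1 when either bit is 1
  100111000
| 111000000
-----------
  111111000
Decimal: 312 | 448 = 504



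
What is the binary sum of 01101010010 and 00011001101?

Add column by column from the right: bit + bit + carry-in; write the sum mod 2, carry 1 when the sum is 2 or 3.
carry:  11110000000
        01101010010
+       00011001101
-------------------
       010000011111
(the carry out of the leftmost column, 0, becomes the leading bit)
Decimal check:
  01101010010 = 512 + 256 + 64 + 16 + 2 = 850
  00011001101 = 128 + 64 + 8 + 4 + 1 = 205
  850 + 205 = 1055, and 010000011111 = 1024 + 16 + 8 + 4 + 2 + 1 = 1055 ✓



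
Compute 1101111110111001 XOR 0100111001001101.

XOR: 1 when bits differ
  1101111110111001
^ 0100111001001101
------------------
  1001000111110100
Decimal: 57273 ^ 20045 = 37364



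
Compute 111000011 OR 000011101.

OR: 1 when either bit is 1
  111000011
| 000011101
-----------
  111011111
Decimal: 451 | 29 = 479



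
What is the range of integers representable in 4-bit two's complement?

For 4-bit two's complement:
Minimum: -2^3 = -8
Maximum: 2^3 - 1 = 7



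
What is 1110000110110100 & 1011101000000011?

AND: 1 only when both bits are 1
  1110000110110100
& 1011101000000011
------------------
  1010000000000000
Decimal: 57780 & 47619 = 40960



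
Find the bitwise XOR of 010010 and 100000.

XOR: 1 when bits differ
  010010
^ 100000
--------
  110010
Decimal: 18 ^ 32 = 50



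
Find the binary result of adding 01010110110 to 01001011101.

Add column by column from the right: bit + bit + carry-in; write the sum mod 2, carry 1 when the sum is 2 or 3.
carry:  10111111000
        01010110110
+       01001011101
-------------------
       010100010011
(the carry out of the leftmost column, 0, becomes the leading bit)
Decimal check:
  01010110110 = 512 + 128 + 32 + 16 + 4 + 2 = 694
  01001011101 = 512 + 64 + 16 + 8 + 4 + 1 = 605
  694 + 605 = 1299, and 010100010011 = 1024 + 256 + 16 + 2 + 1 = 1299 ✓



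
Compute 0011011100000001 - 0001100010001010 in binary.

Method 1 - Direct subtraction (column by column from the right: bit − bit − borrow-in; if negative, add 2 and borrow 1 from the next column):
borrow: 0011000111111100
        0011011100000001
-       0001100010001010
------------------------
        0001111001110111

Method 2 - Add two's complement:
Two's complement of 0001100010001010: invert → 1110011101110101, add 1 → 1110011101110110
  0011011100000001
+ 1110011101110110
------------------
 10001111001110111  (end carry out of the top bit = 1)
Discarding the end carry: 0001111001110111
Decimal check:
  0011011100000001 = 8192 + 4096 + 1024 + 512 + 256 + 1 = 14081
  0001100010001010 = 4096 + 2048 + 128 + 8 + 2 = 6282
  14081 - 6282 = 7799, and 0001111001110111 = 4096 + 2048 + 1024 + 512 + 64 + 32 + 16 + 4 + 2 + 1 = 7799 ✓



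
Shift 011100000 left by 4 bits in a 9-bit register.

Original: 011100000 (decimal 224)
Shift left by 4 positions
Append 4 zeros on the right and drop the 4 high bits that overflow the 9-bit width
Result: 000000000 (decimal 0)
Equivalent: 224 << 4 = 224 × 2^4 = 3584, truncated to 9 bits = 0



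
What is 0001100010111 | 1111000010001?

OR: 1 when either bit is 1
  0001100010111
| 1111000010001
---------------
  1111100010111
Decimal: 791 | 7697 = 7959



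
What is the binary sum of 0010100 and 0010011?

Add column by column from the right: bit + bit + carry-in; write the sum mod 2, carry 1 when the sum is 2 or 3.
carry:  0100000
        0010100
+       0010011
---------------
       00100111
(the carry out of the leftmost column, 0, becomes the leading bit)
Decimal check:
  0010100 = 16 + 4 = 20
  0010011 = 16 + 2 + 1 = 19
  20 + 19 = 39, and 00100111 = 32 + 4 + 2 + 1 = 39 ✓



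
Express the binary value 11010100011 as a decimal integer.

Sum of powers of 2 for each 1-bit:
2^0 + 2^1 + 2^5 + 2^7 + 2^9 + 2^10
= 1 + 2 + 32 + 128 + 512 + 1024
= 1699



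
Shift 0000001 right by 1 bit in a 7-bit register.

Original: 0000001 (decimal 1)
Shift right by 1 position
Drop the 1 low bit; fill with zero on the left
Result: 0000000 (decimal 0)
Equivalent: 1 >> 1 = 1 ÷ 2^1 = 0



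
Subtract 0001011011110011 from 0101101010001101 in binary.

Method 1 - Direct subtraction (column by column from the right: bit − bit − borrow-in; if negative, add 2 and borrow 1 from the next column):
borrow: 0000111111100100
        0101101010001101
-       0001011011110011
------------------------
        0100001110011010

Method 2 - Add two's complement:
Two's complement of 0001011011110011: invert → 1110100100001100, add 1 → 1110100100001101
  0101101010001101
+ 1110100100001101
------------------
 10100001110011010  (end carry out of the top bit = 1)
Discarding the end carry: 0100001110011010
Decimal check:
  0101101010001101 = 16384 + 4096 + 2048 + 512 + 128 + 8 + 4 + 1 = 23181
  0001011011110011 = 4096 + 1024 + 512 + 128 + 64 + 32 + 16 + 2 + 1 = 5875
  23181 - 5875 = 17306, and 0100001110011010 = 16384 + 512 + 256 + 128 + 16 + 8 + 2 = 17306 ✓



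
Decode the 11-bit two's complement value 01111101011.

Binary: 01111101011
Sign bit: 0 (non-negative)
Read directly as an unsigned value:
01111101011 = 512 + 256 + 128 + 64 + 32 + 8 + 2 + 1 = 1003
Value: 1003



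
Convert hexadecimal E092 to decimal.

Expand by place value (powers of 16):
Digit values: E = 14
E092 = 14 × 16^3 + 0 × 16^2 + 9 × 16^1 + 2 × 16^0
= 14 × 4096 + 0 × 256 + 9 × 16 + 2 × 1
= 57344 + 0 + 144 + 2
= 57490



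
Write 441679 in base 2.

Using repeated division by 2:
441679 ÷ 2 = 220839 remainder 1
220839 ÷ 2 = 110419 remainder 1
110419 ÷ 2 = 55209 remainder 1
55209 ÷ 2 = 27604 remainder 1
27604 ÷ 2 = 13802 remainder 0
13802 ÷ 2 = 6901 remainder 0
6901 ÷ 2 = 3450 remainder 1
3450 ÷ 2 = 1725 remainder 0
1725 ÷ 2 = 862 remainder 1
862 ÷ 2 = 431 remainder 0
431 ÷ 2 = 215 remainder 1
215 ÷ 2 = 107 remainder 1
107 ÷ 2 = 53 remainder 1
53 ÷ 2 = 26 remainder 1
26 ÷ 2 = 13 remainder 0
13 ÷ 2 = 6 remainder 1
6 ÷ 2 = 3 remainder 0
3 ÷ 2 = 1 remainder 1
1 ÷ 2 = 0 remainder 1
Reading remainders bottom to top: 1101011110101001111



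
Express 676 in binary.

Using repeated division by 2:
676 ÷ 2 = 338 remainder 0
338 ÷ 2 = 169 remainder 0
169 ÷ 2 = 84 remainder 1
84 ÷ 2 = 42 remainder 0
42 ÷ 2 = 21 remainder 0
21 ÷ 2 = 10 remainder 1
10 ÷ 2 = 5 remainder 0
5 ÷ 2 = 2 remainder 1
2 ÷ 2 = 1 remainder 0
1 ÷ 2 = 0 remainder 1
Reading remainders bottom to top: 1010100100



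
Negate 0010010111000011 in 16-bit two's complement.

Original: 0010010111000011
Step 1 - Invert all bits: 1101101000111100
Step 2 - Add 1: 1101101000111101
Verification: 0010010111000011 + 1101101000111101 = 10000000000000000; discarding the end carry (carry out of the top bit) leaves the 16-bit value 0000000000000000, as required for x + (-x)



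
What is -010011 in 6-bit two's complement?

Original: 010011
Step 1 - Invert all bits: 101100
Step 2 - Add 1: 101101
Verification: 010011 + 101101 = 1000000; discarding the end carry (carry out of the top bit) leaves the 6-bit value 000000, as required for x + (-x)



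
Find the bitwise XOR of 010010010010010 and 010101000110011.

XOR: 1 when bits differ
  010010010010010
^ 010101000110011
-----------------
  000111010100001
Decimal: 9362 ^ 10803 = 3745



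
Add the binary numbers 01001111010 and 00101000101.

Add column by column from the right: bit + bit + carry-in; write the sum mod 2, carry 1 when the sum is 2 or 3.
carry:  00010000000
        01001111010
+       00101000101
-------------------
       001110111111
(the carry out of the leftmost column, 0, becomes the leading bit)
Decimal check:
  01001111010 = 512 + 64 + 32 + 16 + 8 + 2 = 634
  00101000101 = 256 + 64 + 4 + 1 = 325
  634 + 325 = 959, and 001110111111 = 512 + 256 + 128 + 32 + 16 + 8 + 4 + 2 + 1 = 959 ✓



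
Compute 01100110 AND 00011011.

AND: 1 only when both bits are 1
  01100110
& 00011011
----------
  00000010
Decimal: 102 & 27 = 2



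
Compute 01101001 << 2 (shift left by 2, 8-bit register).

Original: 01101001 (decimal 105)
Shift left by 2 positions
Append 2 zeros on the right and drop the 2 high bits that overflow the 8-bit width
Result: 10100100 (decimal 164)
Equivalent: 105 << 2 = 105 × 2^2 = 420, truncated to 8 bits = 164



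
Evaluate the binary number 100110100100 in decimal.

Sum of powers of 2 for each 1-bit:
2^2 + 2^5 + 2^7 + 2^8 + 2^11
= 4 + 32 + 128 + 256 + 2048
= 2468



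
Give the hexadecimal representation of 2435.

Using repeated division by 16 (digits 10–15 are A–F):
2435 ÷ 16 = 152 remainder 3
152 ÷ 16 = 9 remainder 8
9 ÷ 16 = 0 remainder 9
Reading remainders bottom to top: 983



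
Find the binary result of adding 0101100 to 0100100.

Add column by column from the right: bit + bit + carry-in; write the sum mod 2, carry 1 when the sum is 2 or 3.
carry:  1011000
        0101100
+       0100100
---------------
       01010000
(the carry out of the leftmost column, 0, becomes the leading bit)
Decimal check:
  0101100 = 32 + 8 + 4 = 44
  0100100 = 32 + 4 = 36
  44 + 36 = 80, and 01010000 = 64 + 16 = 80 ✓



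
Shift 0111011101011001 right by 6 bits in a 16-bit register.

Original: 0111011101011001 (decimal 30553)
Shift right by 6 positions
Drop the 6 low bits; fill with zeros on the left
Result: 0000000111011101 (decimal 477)
Equivalent: 30553 >> 6 = 30553 ÷ 2^6 = 477



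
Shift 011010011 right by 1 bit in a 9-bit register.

Original: 011010011 (decimal 211)
Shift right by 1 position
Drop the 1 low bit; fill with zero on the left
Result: 001101001 (decimal 105)
Equivalent: 211 >> 1 = 211 ÷ 2^1 = 105



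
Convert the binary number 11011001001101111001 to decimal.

Sum of powers of 2 for each 1-bit:
2^0 + 2^3 + 2^4 + 2^5 + 2^6 + 2^8 + 2^9 + 2^12 + 2^15 + 2^16 + 2^18 + 2^19
= 1 + 8 + 16 + 32 + 64 + 256 + 512 + 4096 + 32768 + 65536 + 262144 + 524288
= 889721



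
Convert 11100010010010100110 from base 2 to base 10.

Sum of powers of 2 for each 1-bit:
2^1 + 2^2 + 2^5 + 2^7 + 2^10 + 2^13 + 2^17 + 2^18 + 2^19
= 2 + 4 + 32 + 128 + 1024 + 8192 + 131072 + 262144 + 524288
= 926886



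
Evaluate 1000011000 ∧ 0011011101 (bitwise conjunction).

AND: 1 only when both bits are 1
  1000011000
& 0011011101
------------
  0000011000
Decimal: 536 & 221 = 24



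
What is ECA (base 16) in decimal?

Expand by place value (powers of 16):
Digit values: E = 14, C = 12, A = 10
ECA = 14 × 16^2 + 12 × 16^1 + 10 × 16^0
= 14 × 256 + 12 × 16 + 10 × 1
= 3584 + 192 + 10
= 3786



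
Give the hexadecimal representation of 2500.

Using repeated division by 16 (digits 10–15 are A–F):
2500 ÷ 16 = 156 remainder 4
156 ÷ 16 = 9 remainder 12 (C)
9 ÷ 16 = 0 remainder 9
Reading remainders bottom to top: 9C4



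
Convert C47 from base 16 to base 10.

Expand by place value (powers of 16):
Digit values: C = 12
C47 = 12 × 16^2 + 4 × 16^1 + 7 × 16^0
= 12 × 256 + 4 × 16 + 7 × 1
= 3072 + 64 + 7
= 3143



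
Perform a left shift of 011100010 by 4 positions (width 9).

Original: 011100010 (decimal 226)
Shift left by 4 positions
Append 4 zeros on the right and drop the 4 high bits that overflow the 9-bit width
Result: 000100000 (decimal 32)
Equivalent: 226 << 4 = 226 × 2^4 = 3616, truncated to 9 bits = 32



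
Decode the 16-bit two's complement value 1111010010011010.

Binary: 1111010010011010
Sign bit: 1 (negative)
Invert: 0000101101100101
Add 1:  0000101101100110
Magnitude: 0000101101100110 = 2048 + 512 + 256 + 64 + 32 + 4 + 2 = 2918
Value: -2918



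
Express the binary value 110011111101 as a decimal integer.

Sum of powers of 2 for each 1-bit:
2^0 + 2^2 + 2^3 + 2^4 + 2^5 + 2^6 + 2^7 + 2^10 + 2^11
= 1 + 4 + 8 + 16 + 32 + 64 + 128 + 1024 + 2048
= 3325



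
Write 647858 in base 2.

Using repeated division by 2:
647858 ÷ 2 = 323929 remainder 0
323929 ÷ 2 = 161964 remainder 1
161964 ÷ 2 = 80982 remainder 0
80982 ÷ 2 = 40491 remainder 0
40491 ÷ 2 = 20245 remainder 1
20245 ÷ 2 = 10122 remainder 1
10122 ÷ 2 = 5061 remainder 0
5061 ÷ 2 = 2530 remainder 1
2530 ÷ 2 = 1265 remainder 0
1265 ÷ 2 = 632 remainder 1
632 ÷ 2 = 316 remainder 0
316 ÷ 2 = 158 remainder 0
158 ÷ 2 = 79 remainder 0
79 ÷ 2 = 39 remainder 1
39 ÷ 2 = 19 remainder 1
19 ÷ 2 = 9 remainder 1
9 ÷ 2 = 4 remainder 1
4 ÷ 2 = 2 remainder 0
2 ÷ 2 = 1 remainder 0
1 ÷ 2 = 0 remainder 1
Reading remainders bottom to top: 10011110001010110010



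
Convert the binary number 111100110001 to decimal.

Sum of powers of 2 for each 1-bit:
2^0 + 2^4 + 2^5 + 2^8 + 2^9 + 2^10 + 2^11
= 1 + 16 + 32 + 256 + 512 + 1024 + 2048
= 3889



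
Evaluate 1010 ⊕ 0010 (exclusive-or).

XOR: 1 when bits differ
  1010
^ 0010
------
  1000
Decimal: 10 ^ 2 = 8



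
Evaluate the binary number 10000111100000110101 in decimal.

Sum of powers of 2 for each 1-bit:
2^0 + 2^2 + 2^4 + 2^5 + 2^11 + 2^12 + 2^13 + 2^14 + 2^19
= 1 + 4 + 16 + 32 + 2048 + 4096 + 8192 + 16384 + 524288
= 555061



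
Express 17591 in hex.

Using repeated division by 16 (digits 10–15 are A–F):
17591 ÷ 16 = 1099 remainder 7
1099 ÷ 16 = 68 remainder 11 (B)
68 ÷ 16 = 4 remainder 4
4 ÷ 16 = 0 remainder 4
Reading remainders bottom to top: 44B7



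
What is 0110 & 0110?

AND: 1 only when both bits are 1
  0110
& 0110
------
  0110
Decimal: 6 & 6 = 6



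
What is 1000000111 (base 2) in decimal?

Sum of powers of 2 for each 1-bit:
2^0 + 2^1 + 2^2 + 2^9
= 1 + 2 + 4 + 512
= 519



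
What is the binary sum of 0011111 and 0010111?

Add column by column from the right: bit + bit + carry-in; write the sum mod 2, carry 1 when the sum is 2 or 3.
carry:  0111110
        0011111
+       0010111
---------------
       00110110
(the carry out of the leftmost column, 0, becomes the leading bit)
Decimal check:
  0011111 = 16 + 8 + 4 + 2 + 1 = 31
  0010111 = 16 + 4 + 2 + 1 = 23
  31 + 23 = 54, and 00110110 = 32 + 16 + 4 + 2 = 54 ✓



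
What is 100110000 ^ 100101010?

XOR: 1 when bits differ
  100110000
^ 100101010
-----------
  000011010
Decimal: 304 ^ 298 = 26



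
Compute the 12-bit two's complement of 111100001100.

Original (sign bit 1, negative): 111100001100
Step 1 - Invert all bits: 000011110011
Step 2 - Add 1: 000011110100
Verification: 111100001100 + 000011110100 = 1000000000000; discarding the end carry (carry out of the top bit) leaves the 12-bit value 000000000000, as required for x + (-x)



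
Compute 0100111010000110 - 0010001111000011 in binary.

Method 1 - Direct subtraction (column by column from the right: bit − bit − borrow-in; if negative, add 2 and borrow 1 from the next column):
borrow: 0100011110000110
        0100111010000110
-       0010001111000011
------------------------
        0010101011000011

Method 2 - Add two's complement:
Two's complement of 0010001111000011: invert → 1101110000111100, add 1 → 1101110000111101
  0100111010000110
+ 1101110000111101
------------------
 10010101011000011  (end carry out of the top bit = 1)
Discarding the end carry: 0010101011000011
Decimal check:
  0100111010000110 = 16384 + 2048 + 1024 + 512 + 128 + 4 + 2 = 20102
  0010001111000011 = 8192 + 512 + 256 + 128 + 64 + 2 + 1 = 9155
  20102 - 9155 = 10947, and 0010101011000011 = 8192 + 2048 + 512 + 128 + 64 + 2 + 1 = 10947 ✓



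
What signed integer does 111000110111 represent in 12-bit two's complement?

Binary: 111000110111
Sign bit: 1 (negative)
Invert: 000111001000
Add 1:  000111001001
Magnitude: 000111001001 = 256 + 128 + 64 + 8 + 1 = 457
Value: -457



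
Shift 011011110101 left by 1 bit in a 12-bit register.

Original: 011011110101 (decimal 1781)
Shift left by 1 position
Append 1 zero on the right
Result: 110111101010 (decimal 3562)
Equivalent: 1781 << 1 = 1781 × 2^1 = 3562



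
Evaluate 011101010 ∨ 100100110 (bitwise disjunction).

OR: 1 when either bit is 1
  011101010
| 100100110
-----------
  111101110
Decimal: 234 | 294 = 494



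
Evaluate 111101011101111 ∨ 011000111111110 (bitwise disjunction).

OR: 1 when either bit is 1
  111101011101111
| 011000111111110
-----------------
  111101111111111
Decimal: 31471 | 12798 = 31743



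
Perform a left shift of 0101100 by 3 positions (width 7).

Original: 0101100 (decimal 44)
Shift left by 3 positions
Append 3 zeros on the right and drop the 3 high bits that overflow the 7-bit width
Result: 1100000 (decimal 96)
Equivalent: 44 << 3 = 44 × 2^3 = 352, truncated to 7 bits = 96



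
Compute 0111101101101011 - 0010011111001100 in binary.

Method 1 - Direct subtraction (column by column from the right: bit − bit − borrow-in; if negative, add 2 and borrow 1 from the next column):
borrow: 0000111100111000
        0111101101101011
-       0010011111001100
------------------------
        0101001110011111

Method 2 - Add two's complement:
Two's complement of 0010011111001100: invert → 1101100000110011, add 1 → 1101100000110100
  0111101101101011
+ 1101100000110100
------------------
 10101001110011111  (end carry out of the top bit = 1)
Discarding the end carry: 0101001110011111
Decimal check:
  0111101101101011 = 16384 + 8192 + 4096 + 2048 + 512 + 256 + 64 + 32 + 8 + 2 + 1 = 31595
  0010011111001100 = 8192 + 1024 + 512 + 256 + 128 + 64 + 8 + 4 = 10188
  31595 - 10188 = 21407, and 0101001110011111 = 16384 + 4096 + 512 + 256 + 128 + 16 + 8 + 4 + 2 + 1 = 21407 ✓



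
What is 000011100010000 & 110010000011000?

AND: 1 only when both bits are 1
  000011100010000
& 110010000011000
-----------------
  000010000010000
Decimal: 1808 & 25624 = 1040



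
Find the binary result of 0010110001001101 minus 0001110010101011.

Method 1 - Direct subtraction (column by column from the right: bit − bit − borrow-in; if negative, add 2 and borrow 1 from the next column):
borrow: 0011111101000100
        0010110001001101
-       0001110010101011
------------------------
        0000111110100010

Method 2 - Add two's complement:
Two's complement of 0001110010101011: invert → 1110001101010100, add 1 → 1110001101010101
  0010110001001101
+ 1110001101010101
------------------
 10000111110100010  (end carry out of the top bit = 1)
Discarding the end carry: 0000111110100010
Decimal check:
  0010110001001101 = 8192 + 2048 + 1024 + 64 + 8 + 4 + 1 = 11341
  0001110010101011 = 4096 + 2048 + 1024 + 128 + 32 + 8 + 2 + 1 = 7339
  11341 - 7339 = 4002, and 0000111110100010 = 2048 + 1024 + 512 + 256 + 128 + 32 + 2 = 4002 ✓



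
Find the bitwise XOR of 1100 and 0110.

XOR: 1 when bits differ
  1100
^ 0110
------
  1010
Decimal: 12 ^ 6 = 10



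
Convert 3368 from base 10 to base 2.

Using repeated division by 2:
3368 ÷ 2 = 1684 remainder 0
1684 ÷ 2 = 842 remainder 0
842 ÷ 2 = 421 remainder 0
421 ÷ 2 = 210 remainder 1
210 ÷ 2 = 105 remainder 0
105 ÷ 2 = 52 remainder 1
52 ÷ 2 = 26 remainder 0
26 ÷ 2 = 13 remainder 0
13 ÷ 2 = 6 remainder 1
6 ÷ 2 = 3 remainder 0
3 ÷ 2 = 1 remainder 1
1 ÷ 2 = 0 remainder 1
Reading remainders bottom to top: 110100101000



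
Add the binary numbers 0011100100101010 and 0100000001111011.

Add column by column from the right: bit + bit + carry-in; write the sum mod 2, carry 1 when the sum is 2 or 3.
carry:  0000000011110100
        0011100100101010
+       0100000001111011
------------------------
       00111100110100101
(the carry out of the leftmost column, 0, becomes the leading bit)
Decimal check:
  0011100100101010 = 8192 + 4096 + 2048 + 256 + 32 + 8 + 2 = 14634
  0100000001111011 = 16384 + 64 + 32 + 16 + 8 + 2 + 1 = 16507
  14634 + 16507 = 31141, and 00111100110100101 = 16384 + 8192 + 4096 + 2048 + 256 + 128 + 32 + 4 + 1 = 31141 ✓

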